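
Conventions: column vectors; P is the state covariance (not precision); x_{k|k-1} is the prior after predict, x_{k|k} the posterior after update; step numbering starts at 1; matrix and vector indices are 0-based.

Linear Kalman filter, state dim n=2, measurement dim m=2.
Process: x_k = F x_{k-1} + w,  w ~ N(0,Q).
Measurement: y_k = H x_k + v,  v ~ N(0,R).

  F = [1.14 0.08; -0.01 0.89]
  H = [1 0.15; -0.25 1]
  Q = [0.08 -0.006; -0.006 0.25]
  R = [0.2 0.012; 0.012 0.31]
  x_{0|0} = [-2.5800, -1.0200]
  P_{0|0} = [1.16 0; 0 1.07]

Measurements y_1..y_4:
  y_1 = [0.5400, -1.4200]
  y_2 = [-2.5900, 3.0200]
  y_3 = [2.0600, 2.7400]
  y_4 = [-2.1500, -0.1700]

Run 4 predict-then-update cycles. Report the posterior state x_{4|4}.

step 1: x^-=[-3.0228, -0.8820]  P^-=[1.5944 0.0570; 0.0570 1.0977]  S=[1.8362 -0.1671; -0.1671 1.4788]  K=[0.8608 -0.1337; 0.1893 0.7540]  nu=[3.6951, -1.2937]  x^+=[0.3310, -1.1579]  P^+=[0.1689 0.0111; 0.0111 0.2388]
step 2: x^-=[0.2847, -1.0339]  P^-=[0.3030 0.0203; 0.0203 0.4390]  S=[0.5190 0.0216; 0.0216 0.7577]  K=[0.5935 -0.0901; 0.1423 0.5685]  nu=[-2.7196, 4.1250]  x^+=[-1.7012, 0.9243]  P^+=[0.1164 0.0083; 0.0083 0.1800]
step 3: x^-=[-1.8654, 0.8397]  P^-=[0.2339 0.0139; 0.0139 0.3925]  S=[0.4469 0.0258; 0.0258 0.7101]  K=[0.5328 -0.0821; 0.1315 0.5430]  nu=[3.7994, 1.4340]  x^+=[0.0412, 2.1180]  P^+=[0.1045 0.0071; 0.0071 0.1717]
step 4: x^-=[0.2164, 1.8846]  P^-=[0.2182 0.0122; 0.0122 0.3859]  S=[0.4306 0.0271; 0.0271 0.7034]  K=[0.5161 -0.0801; 0.1289 0.5393]  nu=[-2.6490, -2.0005]  x^+=[-0.9906, 0.4644]  P^+=[0.1013 0.0067; 0.0067 0.1704]

x_post = [-0.9906, 0.4644]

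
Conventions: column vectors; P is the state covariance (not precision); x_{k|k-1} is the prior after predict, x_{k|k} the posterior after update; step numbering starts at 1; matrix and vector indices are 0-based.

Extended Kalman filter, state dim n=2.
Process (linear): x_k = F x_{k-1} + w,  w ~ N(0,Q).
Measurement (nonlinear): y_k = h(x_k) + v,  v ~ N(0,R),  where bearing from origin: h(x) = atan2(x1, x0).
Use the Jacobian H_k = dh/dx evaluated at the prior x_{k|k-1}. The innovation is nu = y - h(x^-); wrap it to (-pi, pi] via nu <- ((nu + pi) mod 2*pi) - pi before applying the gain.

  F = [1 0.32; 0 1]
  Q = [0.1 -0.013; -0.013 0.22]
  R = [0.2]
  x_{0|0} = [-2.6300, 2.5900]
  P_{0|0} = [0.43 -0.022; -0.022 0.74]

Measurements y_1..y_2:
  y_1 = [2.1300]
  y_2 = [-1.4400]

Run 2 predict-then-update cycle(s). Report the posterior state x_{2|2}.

x_post = [-3.3916, 0.5988]

step 1: x^-=[-1.8012, 2.5900]  P^-=[0.5917 0.2018; 0.2018 0.9600]  H_jac=[-0.2602 -0.1810]  S=[0.2905]  K=[-0.6557; -0.7788]  nu=[-0.0485]  x^+=[-1.7694, 2.6277]  P^+=[0.4668 0.0534; 0.0534 0.7838]
step 2: x^-=[-0.9285, 2.6277]  P^-=[0.6812 0.2913; 0.2913 1.0038]  H_jac=[-0.3383 -0.1195]  S=[0.3159]  K=[-0.8399; -0.6918]  nu=[2.9327]  x^+=[-3.3916, 0.5988]  P^+=[0.4584 0.1077; 0.1077 0.8526]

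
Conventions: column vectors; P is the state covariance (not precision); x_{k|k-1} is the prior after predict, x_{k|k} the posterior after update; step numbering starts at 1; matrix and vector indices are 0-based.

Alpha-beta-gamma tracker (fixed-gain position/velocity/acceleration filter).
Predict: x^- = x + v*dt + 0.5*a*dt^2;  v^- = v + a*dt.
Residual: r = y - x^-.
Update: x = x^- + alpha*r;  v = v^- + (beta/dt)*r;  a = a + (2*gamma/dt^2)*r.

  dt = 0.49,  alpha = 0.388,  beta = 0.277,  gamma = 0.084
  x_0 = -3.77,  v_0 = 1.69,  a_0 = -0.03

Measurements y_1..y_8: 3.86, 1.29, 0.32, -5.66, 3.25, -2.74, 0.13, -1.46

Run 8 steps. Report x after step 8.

step 1: x_pred=-2.9455  r=6.8055  x^+=-0.3050  v^+=5.5225  a^+=4.7319
step 2: x_pred=2.9691  r=-1.6791  x^+=2.3176  v^+=6.8919  a^+=3.5570
step 3: x_pred=6.1217  r=-5.8017  x^+=3.8706  v^+=5.3551  a^+=-0.5025
step 4: x_pred=6.4343  r=-12.0943  x^+=1.7417  v^+=-1.7281  a^+=-8.9650
step 5: x_pred=-0.1813  r=3.4313  x^+=1.1500  v^+=-4.1812  a^+=-6.5641
step 6: x_pred=-1.6868  r=-1.0532  x^+=-2.0954  v^+=-7.9930  a^+=-7.3010
step 7: x_pred=-6.8885  r=7.0185  x^+=-4.1653  v^+=-7.6029  a^+=-2.3901
step 8: x_pred=-8.1777  r=6.7177  x^+=-5.5712  v^+=-4.9765  a^+=2.3103

x_post = -5.5712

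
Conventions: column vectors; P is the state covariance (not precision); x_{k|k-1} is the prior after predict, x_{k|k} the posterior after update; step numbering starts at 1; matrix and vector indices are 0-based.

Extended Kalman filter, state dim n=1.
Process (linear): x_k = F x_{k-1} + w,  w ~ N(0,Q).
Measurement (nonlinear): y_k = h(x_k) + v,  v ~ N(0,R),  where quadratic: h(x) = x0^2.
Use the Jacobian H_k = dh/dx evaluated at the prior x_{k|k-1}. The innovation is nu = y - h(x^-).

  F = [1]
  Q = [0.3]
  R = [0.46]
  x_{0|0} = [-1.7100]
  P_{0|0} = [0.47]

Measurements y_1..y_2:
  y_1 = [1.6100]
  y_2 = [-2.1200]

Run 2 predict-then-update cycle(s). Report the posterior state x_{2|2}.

x_post = [-0.1155]

step 1: x^-=[-1.7100]  P^-=[0.7700]  H_jac=[-3.4200]  S=[9.4662]  K=[-0.2782]  nu=[-1.3141]  x^+=[-1.3444]  P^+=[0.0374]
step 2: x^-=[-1.3444]  P^-=[0.3374]  H_jac=[-2.6889]  S=[2.8995]  K=[-0.3129]  nu=[-3.9275]  x^+=[-0.1155]  P^+=[0.0535]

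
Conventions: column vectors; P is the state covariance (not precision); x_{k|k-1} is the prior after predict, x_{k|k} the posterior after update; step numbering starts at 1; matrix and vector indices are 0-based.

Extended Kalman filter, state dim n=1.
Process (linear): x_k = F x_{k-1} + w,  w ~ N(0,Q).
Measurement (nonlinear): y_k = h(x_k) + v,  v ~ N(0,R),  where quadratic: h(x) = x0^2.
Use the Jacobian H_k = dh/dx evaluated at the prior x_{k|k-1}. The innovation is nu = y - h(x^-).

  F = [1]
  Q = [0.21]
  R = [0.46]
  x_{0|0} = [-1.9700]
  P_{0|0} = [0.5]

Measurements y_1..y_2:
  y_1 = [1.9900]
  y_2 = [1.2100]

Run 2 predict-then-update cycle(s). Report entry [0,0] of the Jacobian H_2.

H_jac[0,0] = -3.0186

step 1: x^-=[-1.9700]  P^-=[0.7100]  H_jac=[-3.9400]  S=[11.4818]  K=[-0.2436]  nu=[-1.8909]  x^+=[-1.5093]  P^+=[0.0284]
step 2: x^-=[-1.5093]  P^-=[0.2384]  H_jac=[-3.0186]  S=[2.6327]  K=[-0.2734]  nu=[-1.0680]  x^+=[-1.2173]  P^+=[0.0417]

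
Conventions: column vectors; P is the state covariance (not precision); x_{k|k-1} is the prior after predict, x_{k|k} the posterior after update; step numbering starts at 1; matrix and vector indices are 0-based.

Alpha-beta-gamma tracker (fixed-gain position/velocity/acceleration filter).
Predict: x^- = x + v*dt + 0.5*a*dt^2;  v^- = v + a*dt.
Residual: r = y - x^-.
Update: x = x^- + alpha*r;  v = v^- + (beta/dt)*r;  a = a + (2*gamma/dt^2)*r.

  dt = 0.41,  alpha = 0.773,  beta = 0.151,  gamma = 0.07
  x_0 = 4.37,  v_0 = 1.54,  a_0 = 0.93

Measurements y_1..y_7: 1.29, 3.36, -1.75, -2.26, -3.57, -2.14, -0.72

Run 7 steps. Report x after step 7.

step 1: x_pred=5.0796  r=-3.7896  x^+=2.1502  v^+=0.5256  a^+=-2.2261
step 2: x_pred=2.1786  r=1.1814  x^+=3.0918  v^+=0.0480  a^+=-1.2422
step 3: x_pred=3.0071  r=-4.7571  x^+=-0.6701  v^+=-2.2133  a^+=-5.2041
step 4: x_pred=-2.0150  r=-0.2450  x^+=-2.2044  v^+=-4.4372  a^+=-5.4082
step 5: x_pred=-4.4782  r=0.9082  x^+=-3.7762  v^+=-6.3201  a^+=-4.6518
step 6: x_pred=-6.7584  r=4.6184  x^+=-3.1884  v^+=-6.5264  a^+=-0.8054
step 7: x_pred=-5.9319  r=5.2119  x^+=-1.9031  v^+=-4.9371  a^+=3.5352

x_post = -1.9031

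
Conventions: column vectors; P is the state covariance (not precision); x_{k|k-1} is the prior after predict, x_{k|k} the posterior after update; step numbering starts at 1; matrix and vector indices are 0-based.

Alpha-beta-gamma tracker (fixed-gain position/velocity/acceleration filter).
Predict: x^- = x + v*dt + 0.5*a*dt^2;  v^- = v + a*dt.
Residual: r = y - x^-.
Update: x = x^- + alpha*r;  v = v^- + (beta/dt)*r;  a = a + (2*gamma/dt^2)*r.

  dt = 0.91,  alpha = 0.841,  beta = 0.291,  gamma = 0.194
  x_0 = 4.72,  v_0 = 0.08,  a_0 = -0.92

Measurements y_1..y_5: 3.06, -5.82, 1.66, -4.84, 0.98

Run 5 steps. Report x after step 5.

x_post = -0.5196

step 1: x_pred=4.4119  r=-1.3519  x^+=3.2749  v^+=-1.1895  a^+=-1.5534
step 2: x_pred=1.5493  r=-7.3693  x^+=-4.6483  v^+=-4.9597  a^+=-5.0062
step 3: x_pred=-11.2344  r=12.8944  x^+=-0.3902  v^+=-5.3920  a^+=1.0353
step 4: x_pred=-4.8682  r=0.0282  x^+=-4.8445  v^+=-4.4408  a^+=1.0486
step 5: x_pred=-8.4515  r=9.4315  x^+=-0.5196  v^+=-0.4706  a^+=5.4676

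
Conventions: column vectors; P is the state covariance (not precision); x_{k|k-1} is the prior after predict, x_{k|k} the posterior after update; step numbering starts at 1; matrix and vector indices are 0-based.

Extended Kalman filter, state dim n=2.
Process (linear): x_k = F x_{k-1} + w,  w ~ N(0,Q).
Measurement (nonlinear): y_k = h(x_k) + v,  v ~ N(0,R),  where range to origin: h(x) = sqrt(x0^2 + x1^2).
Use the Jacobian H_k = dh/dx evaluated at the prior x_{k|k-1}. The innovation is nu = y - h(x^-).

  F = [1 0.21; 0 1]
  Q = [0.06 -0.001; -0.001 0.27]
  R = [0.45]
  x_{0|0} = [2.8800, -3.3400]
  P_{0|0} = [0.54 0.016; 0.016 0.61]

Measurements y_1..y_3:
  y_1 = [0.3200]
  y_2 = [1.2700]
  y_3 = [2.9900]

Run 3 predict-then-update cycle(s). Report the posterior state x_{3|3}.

step 1: x^-=[2.1786, -3.3400]  P^-=[0.6336 0.1431; 0.1431 0.8800]  H_jac=[0.5463 -0.8376]  S=[1.1255]  K=[0.2011; -0.5854]  nu=[-3.6677]  x^+=[1.4411, -1.1929]  P^+=[0.5881 0.2756; 0.2756 0.4943]
step 2: x^-=[1.1906, -1.1929]  P^-=[0.7857 0.3784; 0.3784 0.7643]  H_jac=[0.7064 -0.7078]  S=[0.8466]  K=[0.3393; -0.3232]  nu=[-0.4154]  x^+=[1.0497, -1.0586]  P^+=[0.6882 0.4712; 0.4712 0.6758]
step 3: x^-=[0.8274, -1.0586]  P^-=[0.9759 0.6121; 0.6121 0.9458]  H_jac=[0.6158 -0.7879]  S=[0.8132]  K=[0.1459; -0.4528]  nu=[1.6464]  x^+=[1.0677, -1.8042]  P^+=[0.9586 0.6659; 0.6659 0.7791]

x_post = [1.0677, -1.8042]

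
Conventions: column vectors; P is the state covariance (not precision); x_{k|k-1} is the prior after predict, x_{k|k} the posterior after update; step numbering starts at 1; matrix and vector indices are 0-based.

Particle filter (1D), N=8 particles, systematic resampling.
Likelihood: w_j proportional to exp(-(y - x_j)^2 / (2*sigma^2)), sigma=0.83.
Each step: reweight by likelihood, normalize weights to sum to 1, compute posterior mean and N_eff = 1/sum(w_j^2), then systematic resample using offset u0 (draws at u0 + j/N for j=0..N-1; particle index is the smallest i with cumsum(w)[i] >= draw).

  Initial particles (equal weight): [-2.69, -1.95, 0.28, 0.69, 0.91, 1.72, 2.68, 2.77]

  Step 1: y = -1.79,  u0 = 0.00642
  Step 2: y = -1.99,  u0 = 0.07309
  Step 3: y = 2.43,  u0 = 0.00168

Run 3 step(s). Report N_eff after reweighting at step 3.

step 1: w=[0.3475, 0.6141, 0.0279, 0.0072, 0.0032, 0.0001, 0.0000, 0.0000]  mean=-2.1166  Neff=2.0050  idx=[0, 0, 0, 1, 1, 1, 1, 1]
step 2: w=[0.0987, 0.0987, 0.0987, 0.1408, 0.1408, 0.1408, 0.1408, 0.1408]  mean=-2.1692  Neff=7.7937  idx=[0, 2, 3, 4, 4, 5, 6, 7]
step 3: w=[0.0010, 0.0010, 0.1663, 0.1663, 0.1663, 0.1663, 0.1663, 0.1663]  mean=-1.9515  Neff=6.0243  idx=[1, 2, 3, 4, 5, 5, 6, 7]

N_eff = 6.0243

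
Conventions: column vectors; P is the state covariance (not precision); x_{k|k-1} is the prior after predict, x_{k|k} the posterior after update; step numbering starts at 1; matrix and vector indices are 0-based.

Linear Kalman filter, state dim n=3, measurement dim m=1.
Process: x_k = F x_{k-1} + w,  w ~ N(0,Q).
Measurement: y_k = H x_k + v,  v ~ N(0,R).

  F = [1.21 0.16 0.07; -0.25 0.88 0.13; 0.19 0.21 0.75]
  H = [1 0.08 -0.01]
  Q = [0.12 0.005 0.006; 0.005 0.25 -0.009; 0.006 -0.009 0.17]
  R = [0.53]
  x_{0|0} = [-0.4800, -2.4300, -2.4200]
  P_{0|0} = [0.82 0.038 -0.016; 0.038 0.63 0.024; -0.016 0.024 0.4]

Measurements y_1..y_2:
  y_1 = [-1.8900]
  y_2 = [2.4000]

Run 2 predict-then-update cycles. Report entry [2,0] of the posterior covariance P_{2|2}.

P_post[2,0] = 0.0784

step 1: x^-=[-1.1390, -2.3330, -2.4165]  P^-=[1.3512 -0.1120 0.2360; -0.1120 0.7857 0.1309; 0.2360 0.1309 0.4584]  S=[1.8634]  K=[0.7190; -0.0271; 0.1298]  nu=[-0.5885]  x^+=[-1.5622, -2.3171, -2.4929]  P^+=[0.3878 -0.0757 0.0621; -0.0757 0.7843 0.1375; 0.0621 0.1375 0.4270]
step 2: x^-=[-2.4355, -1.9725, -2.6531]  P^-=[0.6942 -0.0556 0.1980; -0.0556 0.9496 0.2349; 0.1980 0.2349 0.5137]  S=[1.2171]  K=[0.5651; 0.0148; 0.1739]  nu=[4.9667]  x^+=[0.3712, -1.8989, -1.7891]  P^+=[0.3055 -0.0658 0.0784; -0.0658 0.9493 0.2317; 0.0784 0.2317 0.4769]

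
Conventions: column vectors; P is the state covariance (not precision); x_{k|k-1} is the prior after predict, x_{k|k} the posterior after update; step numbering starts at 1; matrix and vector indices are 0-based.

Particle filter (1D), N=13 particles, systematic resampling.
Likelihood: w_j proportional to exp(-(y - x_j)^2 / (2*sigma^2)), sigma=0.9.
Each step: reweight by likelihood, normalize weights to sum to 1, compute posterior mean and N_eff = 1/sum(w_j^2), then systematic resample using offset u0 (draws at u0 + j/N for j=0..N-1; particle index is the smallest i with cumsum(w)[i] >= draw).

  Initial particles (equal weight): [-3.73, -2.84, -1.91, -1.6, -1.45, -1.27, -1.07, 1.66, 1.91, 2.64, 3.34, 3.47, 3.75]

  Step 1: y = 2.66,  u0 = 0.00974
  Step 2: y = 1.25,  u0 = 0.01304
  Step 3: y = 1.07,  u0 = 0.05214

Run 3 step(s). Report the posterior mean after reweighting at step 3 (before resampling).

post_mean = 1.8287

step 1: w=[0.0000, 0.0000, 0.0000, 0.0000, 0.0000, 0.0000, 0.0000, 0.1301, 0.1705, 0.2412, 0.1813, 0.1609, 0.1159]  mean=2.7768  Neff=5.6697  idx=[7, 7, 8, 8, 9, 9, 9, 10, 10, 10, 11, 11, 12]
step 2: w=[0.1977, 0.1977, 0.1676, 0.1676, 0.0665, 0.0665, 0.0665, 0.0148, 0.0148, 0.0148, 0.0105, 0.0105, 0.0046]  mean=2.0615  Neff=6.7349  idx=[0, 0, 0, 1, 1, 2, 2, 2, 3, 3, 4, 5, 7]
step 3: w=[0.1041, 0.1041, 0.1041, 0.1041, 0.1041, 0.0835, 0.0835, 0.0835, 0.0835, 0.0835, 0.0282, 0.0282, 0.0054]  mean=1.8287  Neff=11.0238  idx=[0, 1, 1, 2, 3, 4, 4, 5, 6, 7, 8, 9, 11]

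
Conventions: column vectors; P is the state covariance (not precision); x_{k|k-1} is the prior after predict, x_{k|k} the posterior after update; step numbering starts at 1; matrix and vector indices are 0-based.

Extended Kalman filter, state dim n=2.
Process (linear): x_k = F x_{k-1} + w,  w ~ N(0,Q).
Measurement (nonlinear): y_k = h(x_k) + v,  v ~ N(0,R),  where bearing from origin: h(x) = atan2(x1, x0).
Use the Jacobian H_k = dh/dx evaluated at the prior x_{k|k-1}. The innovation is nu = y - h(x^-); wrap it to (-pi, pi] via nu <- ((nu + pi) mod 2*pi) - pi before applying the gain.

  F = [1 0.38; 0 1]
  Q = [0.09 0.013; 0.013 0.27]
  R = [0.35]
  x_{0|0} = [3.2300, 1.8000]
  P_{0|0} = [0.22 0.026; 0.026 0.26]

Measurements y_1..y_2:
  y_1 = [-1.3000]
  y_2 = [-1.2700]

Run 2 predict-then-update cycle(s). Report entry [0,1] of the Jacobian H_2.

H_jac[0,1] = 0.2058

step 1: x^-=[3.9140, 1.8000]  P^-=[0.3673 0.1378; 0.1378 0.5300]  H_jac=[-0.0970 0.2109]  S=[0.3714]  K=[-0.0177; 0.2650]  nu=[-1.7310]  x^+=[3.9446, 1.3413]  P^+=[0.3672 0.1395; 0.1395 0.5039]
step 2: x^-=[4.4543, 1.3413]  P^-=[0.6360 0.3440; 0.3440 0.7739]  H_jac=[-0.0620 0.2058]  S=[0.3765]  K=[0.0834; 0.3665]  nu=[-1.5625]  x^+=[4.3240, 0.7686]  P^+=[0.6334 0.3325; 0.3325 0.7234]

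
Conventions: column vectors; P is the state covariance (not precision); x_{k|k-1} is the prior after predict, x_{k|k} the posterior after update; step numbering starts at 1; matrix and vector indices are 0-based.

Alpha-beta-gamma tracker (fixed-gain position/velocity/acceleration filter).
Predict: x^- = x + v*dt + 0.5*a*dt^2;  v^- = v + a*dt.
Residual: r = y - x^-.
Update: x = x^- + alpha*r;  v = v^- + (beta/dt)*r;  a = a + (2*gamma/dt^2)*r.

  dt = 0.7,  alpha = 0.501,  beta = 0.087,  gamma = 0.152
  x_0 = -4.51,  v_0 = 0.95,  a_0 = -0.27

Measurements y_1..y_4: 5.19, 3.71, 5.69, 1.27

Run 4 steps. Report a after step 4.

step 1: x_pred=-3.9111  r=9.1012  x^+=0.6485  v^+=1.8921  a^+=5.3764
step 2: x_pred=3.2903  r=0.4197  x^+=3.5005  v^+=5.7078  a^+=5.6368
step 3: x_pred=8.8770  r=-3.1870  x^+=7.2803  v^+=9.2575  a^+=3.6596
step 4: x_pred=14.6572  r=-13.3872  x^+=7.9502  v^+=10.1554  a^+=-4.6459

a_post = -4.6459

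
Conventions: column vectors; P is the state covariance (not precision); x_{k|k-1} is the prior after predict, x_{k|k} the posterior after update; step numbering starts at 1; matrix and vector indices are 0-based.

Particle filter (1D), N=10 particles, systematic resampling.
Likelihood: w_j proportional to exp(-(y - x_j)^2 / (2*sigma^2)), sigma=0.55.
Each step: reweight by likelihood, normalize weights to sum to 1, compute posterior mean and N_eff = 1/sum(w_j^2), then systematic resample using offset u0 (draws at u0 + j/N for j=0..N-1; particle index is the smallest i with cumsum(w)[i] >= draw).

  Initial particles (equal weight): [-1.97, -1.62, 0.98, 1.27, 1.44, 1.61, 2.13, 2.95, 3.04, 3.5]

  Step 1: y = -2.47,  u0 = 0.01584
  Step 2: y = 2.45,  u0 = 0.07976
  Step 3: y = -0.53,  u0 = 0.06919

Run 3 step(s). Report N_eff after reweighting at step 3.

step 1: w=[0.6859, 0.3141, 0.0000, 0.0000, 0.0000, 0.0000, 0.0000, 0.0000, 0.0000, 0.0000]  mean=-1.8601  Neff=1.7571  idx=[0, 0, 0, 0, 0, 0, 0, 1, 1, 1]
step 2: w=[0.0024, 0.0024, 0.0024, 0.0024, 0.0024, 0.0024, 0.0024, 0.3277, 0.3277, 0.3277]  mean=-1.6259  Neff=3.1035  idx=[7, 7, 7, 8, 8, 8, 9, 9, 9, 9]
step 3: w=[0.1000, 0.1000, 0.1000, 0.1000, 0.1000, 0.1000, 0.1000, 0.1000, 0.1000, 0.1000]  mean=-1.6200  Neff=10.0000  idx=[0, 1, 2, 3, 4, 5, 6, 7, 8, 9]

N_eff = 10.0000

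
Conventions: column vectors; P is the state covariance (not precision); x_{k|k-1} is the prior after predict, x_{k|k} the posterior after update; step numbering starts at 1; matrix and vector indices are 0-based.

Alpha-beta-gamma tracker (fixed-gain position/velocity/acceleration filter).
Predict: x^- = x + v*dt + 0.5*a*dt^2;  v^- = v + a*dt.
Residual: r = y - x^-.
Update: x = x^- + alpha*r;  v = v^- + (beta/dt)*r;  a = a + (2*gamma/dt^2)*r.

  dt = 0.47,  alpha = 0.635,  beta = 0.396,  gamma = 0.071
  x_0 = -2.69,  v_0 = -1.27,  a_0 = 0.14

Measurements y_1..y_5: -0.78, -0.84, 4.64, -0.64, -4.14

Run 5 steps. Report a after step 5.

step 1: x_pred=-3.2714  r=2.4914  x^+=-1.6894  v^+=0.8950  a^+=1.7416
step 2: x_pred=-1.0764  r=0.2364  x^+=-0.9263  v^+=1.9127  a^+=1.8935
step 3: x_pred=0.1818  r=4.4582  x^+=3.0128  v^+=6.5589  a^+=4.7593
step 4: x_pred=6.6211  r=-7.2611  x^+=2.0103  v^+=2.6779  a^+=0.0917
step 5: x_pred=3.2790  r=-7.4190  x^+=-1.4320  v^+=-3.5299  a^+=-4.6774

a_post = -4.6774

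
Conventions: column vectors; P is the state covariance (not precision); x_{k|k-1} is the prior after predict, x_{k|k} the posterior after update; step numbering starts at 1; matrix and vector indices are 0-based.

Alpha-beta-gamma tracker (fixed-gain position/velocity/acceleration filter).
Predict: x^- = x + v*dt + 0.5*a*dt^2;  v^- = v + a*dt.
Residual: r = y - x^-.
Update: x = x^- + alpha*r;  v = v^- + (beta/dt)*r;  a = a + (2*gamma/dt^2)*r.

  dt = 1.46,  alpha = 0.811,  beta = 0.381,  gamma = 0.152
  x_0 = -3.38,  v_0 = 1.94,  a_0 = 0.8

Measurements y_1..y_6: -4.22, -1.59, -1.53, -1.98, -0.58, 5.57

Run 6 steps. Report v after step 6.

step 1: x_pred=0.3050  r=-4.5250  x^+=-3.3648  v^+=1.9272  a^+=0.1547
step 2: x_pred=-0.3863  r=-1.2037  x^+=-1.3625  v^+=1.8388  a^+=-0.0170
step 3: x_pred=1.3041  r=-2.8341  x^+=-0.9944  v^+=1.0744  a^+=-0.4212
step 4: x_pred=0.1254  r=-2.1054  x^+=-1.5821  v^+=-0.0899  a^+=-0.7215
step 5: x_pred=-2.4823  r=1.9023  x^+=-0.9395  v^+=-0.6468  a^+=-0.4502
step 6: x_pred=-2.3637  r=7.9337  x^+=4.0705  v^+=0.7663  a^+=0.6813

v_post = 0.7663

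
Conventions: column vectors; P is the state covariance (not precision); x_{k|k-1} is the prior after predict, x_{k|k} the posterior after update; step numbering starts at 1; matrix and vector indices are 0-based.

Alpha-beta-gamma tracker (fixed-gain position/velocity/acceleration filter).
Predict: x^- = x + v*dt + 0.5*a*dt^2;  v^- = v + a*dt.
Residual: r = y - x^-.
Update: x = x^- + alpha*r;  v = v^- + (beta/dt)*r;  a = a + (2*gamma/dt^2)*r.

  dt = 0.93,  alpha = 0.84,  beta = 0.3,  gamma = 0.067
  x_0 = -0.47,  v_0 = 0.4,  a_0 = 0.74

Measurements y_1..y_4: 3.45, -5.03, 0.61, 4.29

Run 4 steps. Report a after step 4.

a_post = 0.7962

step 1: x_pred=0.2220  r=3.2280  x^+=2.9335  v^+=2.1295  a^+=1.2401
step 2: x_pred=5.4502  r=-10.4802  x^+=-3.3532  v^+=-0.0979  a^+=-0.3836
step 3: x_pred=-3.6101  r=4.2201  x^+=-0.0652  v^+=0.9067  a^+=0.2702
step 4: x_pred=0.8948  r=3.3952  x^+=3.7468  v^+=2.2532  a^+=0.7962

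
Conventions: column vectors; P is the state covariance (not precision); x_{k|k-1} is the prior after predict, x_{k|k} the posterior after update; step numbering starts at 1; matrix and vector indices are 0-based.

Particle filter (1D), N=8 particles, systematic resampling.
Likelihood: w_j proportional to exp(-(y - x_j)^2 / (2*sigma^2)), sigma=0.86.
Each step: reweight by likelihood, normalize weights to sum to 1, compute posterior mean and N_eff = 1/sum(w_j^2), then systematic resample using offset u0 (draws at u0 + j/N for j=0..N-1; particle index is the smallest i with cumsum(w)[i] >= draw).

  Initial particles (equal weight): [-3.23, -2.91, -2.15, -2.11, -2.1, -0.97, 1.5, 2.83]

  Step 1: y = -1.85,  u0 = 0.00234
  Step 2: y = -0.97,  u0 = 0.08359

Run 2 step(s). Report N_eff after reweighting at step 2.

step 1: w=[0.0658, 0.1116, 0.2245, 0.2279, 0.2287, 0.1413, 0.0001, 0.0000]  mean=-2.1182  Neff=5.2245  idx=[0, 1, 2, 2, 3, 3, 4, 5]
step 2: w=[0.0101, 0.0250, 0.1241, 0.1241, 0.1322, 0.1322, 0.1342, 0.3182]  mean=-1.7871  Neff=5.3845  idx=[2, 3, 4, 5, 6, 7, 7, 7]

N_eff = 5.3845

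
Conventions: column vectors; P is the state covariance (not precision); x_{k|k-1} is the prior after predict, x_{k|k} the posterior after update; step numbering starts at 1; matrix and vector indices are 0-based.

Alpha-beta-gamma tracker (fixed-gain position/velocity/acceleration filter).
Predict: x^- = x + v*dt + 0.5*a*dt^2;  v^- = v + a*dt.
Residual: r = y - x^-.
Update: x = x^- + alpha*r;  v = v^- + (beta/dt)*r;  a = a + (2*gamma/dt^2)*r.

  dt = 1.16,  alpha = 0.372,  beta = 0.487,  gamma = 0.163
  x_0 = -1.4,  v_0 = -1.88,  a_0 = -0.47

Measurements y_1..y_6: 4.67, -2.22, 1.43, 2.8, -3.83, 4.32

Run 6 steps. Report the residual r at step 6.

step 1: x_pred=-3.8970  r=8.5670  x^+=-0.7101  v^+=1.1715  a^+=1.6055
step 2: x_pred=1.7290  r=-3.9490  x^+=0.2600  v^+=1.3760  a^+=0.6488
step 3: x_pred=2.2926  r=-0.8626  x^+=1.9717  v^+=1.7664  a^+=0.4398
step 4: x_pred=4.3167  r=-1.5167  x^+=3.7525  v^+=1.6399  a^+=0.0724
step 5: x_pred=5.7034  r=-9.5334  x^+=2.1570  v^+=-2.2786  a^+=-2.2373
step 6: x_pred=-1.9915  r=6.3115  x^+=0.3564  v^+=-2.2242  a^+=-0.7082

resid = 6.3115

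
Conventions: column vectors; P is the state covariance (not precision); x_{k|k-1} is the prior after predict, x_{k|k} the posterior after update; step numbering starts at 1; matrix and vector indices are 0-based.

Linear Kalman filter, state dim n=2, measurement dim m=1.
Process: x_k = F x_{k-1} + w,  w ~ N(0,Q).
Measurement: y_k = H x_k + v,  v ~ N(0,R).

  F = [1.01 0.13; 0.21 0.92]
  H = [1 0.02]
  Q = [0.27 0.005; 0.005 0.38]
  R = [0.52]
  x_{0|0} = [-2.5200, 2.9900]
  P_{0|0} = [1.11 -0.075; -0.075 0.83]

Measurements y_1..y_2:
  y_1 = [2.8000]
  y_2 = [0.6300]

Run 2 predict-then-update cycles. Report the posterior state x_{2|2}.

step 1: x^-=[-2.1565, 2.2216]  P^-=[1.3966 0.2680; 0.2680 1.1025]  S=[1.9278]  K=[0.7273; 0.1504]  nu=[4.9121]  x^+=[1.4158, 2.9606]  P^+=[0.3770 0.0570; 0.0570 1.0589]
step 2: x^-=[1.8149, 3.0210]  P^-=[0.6875 0.2662; 0.2662 1.3149]  S=[1.2187]  K=[0.5685; 0.2400]  nu=[-1.2453]  x^+=[1.1069, 2.7222]  P^+=[0.2936 0.0999; 0.0999 1.2447]

x_post = [1.1069, 2.7222]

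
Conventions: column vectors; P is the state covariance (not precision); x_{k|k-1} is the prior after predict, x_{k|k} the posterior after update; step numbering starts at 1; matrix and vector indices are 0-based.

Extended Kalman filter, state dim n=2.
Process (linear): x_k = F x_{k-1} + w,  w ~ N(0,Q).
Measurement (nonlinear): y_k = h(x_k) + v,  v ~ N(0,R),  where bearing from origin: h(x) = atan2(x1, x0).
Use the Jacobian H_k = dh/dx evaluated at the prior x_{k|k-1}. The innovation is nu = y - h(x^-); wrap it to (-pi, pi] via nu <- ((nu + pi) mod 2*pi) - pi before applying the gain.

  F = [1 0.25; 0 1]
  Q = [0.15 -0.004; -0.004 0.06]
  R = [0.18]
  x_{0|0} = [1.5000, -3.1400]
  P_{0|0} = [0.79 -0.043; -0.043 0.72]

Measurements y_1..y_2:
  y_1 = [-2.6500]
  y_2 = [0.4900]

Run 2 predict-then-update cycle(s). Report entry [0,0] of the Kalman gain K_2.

K[0,0] = 0.7833

step 1: x^-=[0.7150, -3.1400]  P^-=[0.9635 0.1330; 0.1330 0.7800]  H_jac=[0.3028 0.0689]  S=[0.2776]  K=[1.0840; 0.3388]  nu=[-1.3031]  x^+=[-0.6975, -3.5815]  P^+=[0.6373 0.0311; 0.0311 0.7481]
step 2: x^-=[-1.5929, -3.5815]  P^-=[0.8496 0.2141; 0.2141 0.8081]  H_jac=[0.2331 -0.1037]  S=[0.2245]  K=[0.7833; -0.1509]  nu=[2.4793]  x^+=[0.3492, -3.9556]  P^+=[0.7119 0.2406; 0.2406 0.8030]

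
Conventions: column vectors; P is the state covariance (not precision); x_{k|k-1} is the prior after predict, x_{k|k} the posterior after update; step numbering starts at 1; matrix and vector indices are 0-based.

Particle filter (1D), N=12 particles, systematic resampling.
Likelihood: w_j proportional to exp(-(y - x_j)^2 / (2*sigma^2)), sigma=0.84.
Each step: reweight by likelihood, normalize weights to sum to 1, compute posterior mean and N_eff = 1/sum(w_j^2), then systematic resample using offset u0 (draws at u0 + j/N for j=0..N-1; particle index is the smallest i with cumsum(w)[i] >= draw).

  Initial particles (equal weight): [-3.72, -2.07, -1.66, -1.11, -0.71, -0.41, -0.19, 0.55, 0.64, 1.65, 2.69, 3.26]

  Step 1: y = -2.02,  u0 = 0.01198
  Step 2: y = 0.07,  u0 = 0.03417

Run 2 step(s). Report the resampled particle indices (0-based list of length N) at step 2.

step 1: w=[0.0408, 0.3158, 0.2886, 0.1760, 0.0938, 0.0504, 0.0295, 0.0029, 0.0021, 0.0000, 0.0000, 0.0000]  mean=-1.5700  Neff=4.3875  idx=[0, 1, 1, 1, 1, 2, 2, 2, 3, 3, 4, 5]
step 2: w=[0.0000, 0.0141, 0.0141, 0.0141, 0.0141, 0.0434, 0.0434, 0.0434, 0.1351, 0.1351, 0.2354, 0.3077]  mean=-0.9264  Neff=5.1808  idx=[3, 6, 8, 8, 9, 9, 10, 10, 11, 11, 11, 11]

resampled_idx = [3, 6, 8, 8, 9, 9, 10, 10, 11, 11, 11, 11]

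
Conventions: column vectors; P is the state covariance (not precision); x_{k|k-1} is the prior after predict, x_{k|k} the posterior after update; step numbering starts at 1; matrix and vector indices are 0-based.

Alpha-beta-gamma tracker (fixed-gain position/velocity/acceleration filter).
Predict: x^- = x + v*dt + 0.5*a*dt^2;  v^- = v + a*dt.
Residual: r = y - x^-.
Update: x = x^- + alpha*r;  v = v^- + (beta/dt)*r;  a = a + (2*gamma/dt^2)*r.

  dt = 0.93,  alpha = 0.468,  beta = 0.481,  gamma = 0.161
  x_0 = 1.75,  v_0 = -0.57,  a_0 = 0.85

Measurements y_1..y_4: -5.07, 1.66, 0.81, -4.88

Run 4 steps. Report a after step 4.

a_post = -0.0673

step 1: x_pred=1.5875  r=-6.6575  x^+=-1.5282  v^+=-3.2228  a^+=-1.6286
step 2: x_pred=-5.2297  r=6.8897  x^+=-2.0053  v^+=-1.1740  a^+=0.9364
step 3: x_pred=-2.6921  r=3.5021  x^+=-1.0531  v^+=1.5082  a^+=2.2403
step 4: x_pred=1.3183  r=-6.1983  x^+=-1.5825  v^+=0.3859  a^+=-0.0673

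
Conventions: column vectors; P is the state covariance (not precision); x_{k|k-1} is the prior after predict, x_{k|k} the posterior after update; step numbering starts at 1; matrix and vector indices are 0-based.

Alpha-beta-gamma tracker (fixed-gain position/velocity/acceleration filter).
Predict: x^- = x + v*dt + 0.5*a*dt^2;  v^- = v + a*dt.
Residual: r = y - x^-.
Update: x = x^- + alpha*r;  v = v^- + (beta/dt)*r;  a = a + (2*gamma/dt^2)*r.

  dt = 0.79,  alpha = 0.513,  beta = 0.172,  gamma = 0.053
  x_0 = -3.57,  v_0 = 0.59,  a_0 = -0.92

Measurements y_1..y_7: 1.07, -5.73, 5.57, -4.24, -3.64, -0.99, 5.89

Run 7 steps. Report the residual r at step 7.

resid = 9.0716

step 1: x_pred=-3.3910  r=4.4610  x^+=-1.1025  v^+=0.8345  a^+=-0.1623
step 2: x_pred=-0.4939  r=-5.2361  x^+=-3.1800  v^+=-0.4338  a^+=-1.0516
step 3: x_pred=-3.8509  r=9.4209  x^+=0.9820  v^+=0.7865  a^+=0.5484
step 4: x_pred=1.7745  r=-6.0145  x^+=-1.3109  v^+=-0.0897  a^+=-0.4731
step 5: x_pred=-1.5294  r=-2.1106  x^+=-2.6121  v^+=-0.9229  a^+=-0.8316
step 6: x_pred=-3.6008  r=2.6108  x^+=-2.2614  v^+=-1.0115  a^+=-0.3881
step 7: x_pred=-3.1816  r=9.0716  x^+=1.4721  v^+=0.6570  a^+=1.1526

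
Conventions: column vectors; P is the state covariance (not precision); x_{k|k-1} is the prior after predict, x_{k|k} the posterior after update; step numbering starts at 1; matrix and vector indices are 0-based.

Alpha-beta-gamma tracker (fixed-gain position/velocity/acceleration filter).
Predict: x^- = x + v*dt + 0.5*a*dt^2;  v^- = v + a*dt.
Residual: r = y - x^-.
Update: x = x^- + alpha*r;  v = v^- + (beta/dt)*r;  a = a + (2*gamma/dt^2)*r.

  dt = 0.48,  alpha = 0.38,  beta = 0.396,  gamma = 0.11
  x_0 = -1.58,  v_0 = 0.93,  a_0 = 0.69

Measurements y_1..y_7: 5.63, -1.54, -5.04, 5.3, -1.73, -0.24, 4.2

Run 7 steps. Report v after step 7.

step 1: x_pred=-1.0541  r=6.6841  x^+=1.4859  v^+=6.7756  a^+=7.0724
step 2: x_pred=5.5529  r=-7.0929  x^+=2.8576  v^+=4.3187  a^+=0.2997
step 3: x_pred=4.9651  r=-10.0051  x^+=1.1632  v^+=-3.7916  a^+=-9.2538
step 4: x_pred=-1.7229  r=7.0229  x^+=0.9458  v^+=-2.4396  a^+=-2.5479
step 5: x_pred=-0.5187  r=-1.2113  x^+=-0.9790  v^+=-4.6619  a^+=-3.7046
step 6: x_pred=-3.6435  r=3.4035  x^+=-2.3502  v^+=-3.6322  a^+=-0.4547
step 7: x_pred=-4.1460  r=8.3460  x^+=-0.9745  v^+=3.0350  a^+=7.5146

v_post = 3.0350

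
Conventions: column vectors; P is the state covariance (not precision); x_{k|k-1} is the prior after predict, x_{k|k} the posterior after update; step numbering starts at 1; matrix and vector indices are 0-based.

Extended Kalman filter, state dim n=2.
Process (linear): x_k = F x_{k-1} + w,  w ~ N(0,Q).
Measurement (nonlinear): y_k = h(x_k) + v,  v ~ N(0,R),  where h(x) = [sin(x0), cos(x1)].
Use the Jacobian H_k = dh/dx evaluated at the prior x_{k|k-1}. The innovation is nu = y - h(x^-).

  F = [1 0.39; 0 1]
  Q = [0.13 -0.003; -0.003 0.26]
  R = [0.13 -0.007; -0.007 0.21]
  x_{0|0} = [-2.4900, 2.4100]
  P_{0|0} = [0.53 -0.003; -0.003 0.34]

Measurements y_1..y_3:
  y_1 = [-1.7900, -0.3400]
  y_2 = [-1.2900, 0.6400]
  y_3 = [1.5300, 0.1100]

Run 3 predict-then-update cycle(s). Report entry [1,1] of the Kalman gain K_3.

K[1,1] = -0.6882

step 1: x^-=[-1.5501, 2.4100]  P^-=[0.7094 0.1266; 0.1266 0.6000]  H_jac=[0.0207 0.0000; 0.0000 -0.6681]  S=[0.1303 -0.0088; -0.0088 0.4778]  K=[0.1009 -0.1752; -0.0363 -0.8396]  nu=[-0.7902, 0.4041]  x^+=[-1.7006, 2.0994]  P^+=[0.6931 0.0561; 0.0561 0.2635]
step 2: x^-=[-0.8819, 2.0994]  P^-=[0.9069 0.1559; 0.1559 0.5235]  H_jac=[0.6357 0.0000; 0.0000 -0.8635]  S=[0.4965 -0.0926; -0.0926 0.6004]  K=[1.1525 -0.0465; 0.0610 -0.7436]  nu=[-0.5181, 1.1443]  x^+=[-1.5322, 1.2169]  P^+=[0.2362 0.0207; 0.0207 0.1813]
step 3: x^-=[-1.0576, 1.2169]  P^-=[0.4099 0.0884; 0.0884 0.4413]  H_jac=[0.4910 0.0000; 0.0000 -0.9380]  S=[0.2288 -0.0477; -0.0477 0.5983]  K=[0.8650 -0.0696; 0.0462 -0.6882]  nu=[2.4012, -0.2366]  x^+=[1.0360, 1.4905]  P^+=[0.2300 0.0220; 0.0220 0.1544]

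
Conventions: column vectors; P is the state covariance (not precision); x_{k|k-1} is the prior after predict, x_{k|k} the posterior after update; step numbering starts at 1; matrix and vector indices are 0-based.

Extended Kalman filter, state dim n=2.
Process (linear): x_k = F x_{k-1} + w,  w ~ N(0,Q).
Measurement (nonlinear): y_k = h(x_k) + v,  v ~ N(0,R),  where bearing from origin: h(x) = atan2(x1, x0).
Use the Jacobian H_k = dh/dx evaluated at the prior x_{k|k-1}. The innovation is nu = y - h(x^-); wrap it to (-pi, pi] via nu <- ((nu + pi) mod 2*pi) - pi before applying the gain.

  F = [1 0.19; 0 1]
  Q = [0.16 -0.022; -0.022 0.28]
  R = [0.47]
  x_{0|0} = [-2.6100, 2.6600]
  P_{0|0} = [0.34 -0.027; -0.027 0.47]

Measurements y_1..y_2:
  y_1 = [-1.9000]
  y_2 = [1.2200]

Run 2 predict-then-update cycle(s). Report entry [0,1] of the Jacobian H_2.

H_jac[0,1] = -0.2418

step 1: x^-=[-2.1046, 2.6600]  P^-=[0.5067 0.0403; 0.0403 0.7500]  H_jac=[-0.2312 -0.1829]  S=[0.5256]  K=[-0.2369; -0.2788]  nu=[2.1430]  x^+=[-2.6123, 2.0626]  P^+=[0.4772 0.0056; 0.0056 0.7092]
step 2: x^-=[-2.2204, 2.0626]  P^-=[0.6649 0.1183; 0.1183 0.9892]  H_jac=[-0.2246 -0.2418]  S=[0.5742]  K=[-0.3099; -0.4627]  nu=[-1.1730]  x^+=[-1.8569, 2.6054]  P^+=[0.6098 0.0360; 0.0360 0.8662]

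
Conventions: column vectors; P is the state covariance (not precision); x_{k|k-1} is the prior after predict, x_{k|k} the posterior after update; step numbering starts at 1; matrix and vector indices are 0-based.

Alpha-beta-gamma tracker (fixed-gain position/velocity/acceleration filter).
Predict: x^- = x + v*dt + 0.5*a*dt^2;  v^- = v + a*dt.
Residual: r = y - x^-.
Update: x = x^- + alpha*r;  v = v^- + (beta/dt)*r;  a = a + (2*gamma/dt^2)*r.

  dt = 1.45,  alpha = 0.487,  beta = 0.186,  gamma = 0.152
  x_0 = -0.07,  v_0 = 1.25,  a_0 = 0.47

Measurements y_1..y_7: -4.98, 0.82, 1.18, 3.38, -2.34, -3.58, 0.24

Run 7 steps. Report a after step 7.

a_post = -0.0127

step 1: x_pred=2.2366  r=-7.2166  x^+=-1.2779  v^+=1.0058  a^+=-0.5734
step 2: x_pred=-0.4223  r=1.2423  x^+=0.1827  v^+=0.3337  a^+=-0.3938
step 3: x_pred=0.2525  r=0.9275  x^+=0.7042  v^+=-0.1184  a^+=-0.2597
step 4: x_pred=0.2595  r=3.1205  x^+=1.7792  v^+=-0.0947  a^+=0.1915
step 5: x_pred=1.8432  r=-4.1832  x^+=-0.1940  v^+=-0.3536  a^+=-0.4134
step 6: x_pred=-1.1413  r=-2.4387  x^+=-2.3290  v^+=-1.2658  a^+=-0.7660
step 7: x_pred=-4.9696  r=5.2096  x^+=-2.4325  v^+=-1.7082  a^+=-0.0127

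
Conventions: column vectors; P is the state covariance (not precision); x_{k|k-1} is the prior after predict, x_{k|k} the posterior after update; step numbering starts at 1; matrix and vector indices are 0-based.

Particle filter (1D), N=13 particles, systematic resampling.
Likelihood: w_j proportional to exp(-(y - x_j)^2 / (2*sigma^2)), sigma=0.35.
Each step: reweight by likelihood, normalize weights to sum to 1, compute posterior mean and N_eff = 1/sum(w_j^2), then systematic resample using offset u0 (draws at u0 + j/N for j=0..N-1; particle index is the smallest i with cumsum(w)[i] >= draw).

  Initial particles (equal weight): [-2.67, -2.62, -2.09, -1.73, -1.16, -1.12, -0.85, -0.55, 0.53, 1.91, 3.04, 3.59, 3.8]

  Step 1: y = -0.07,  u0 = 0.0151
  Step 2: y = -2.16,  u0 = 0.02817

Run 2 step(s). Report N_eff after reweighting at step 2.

N_eff = 1.1809

step 1: w=[0.0000, 0.0000, 0.0000, 0.0000, 0.0108, 0.0154, 0.1155, 0.5401, 0.3182, 0.0000, 0.0000, 0.0000, 0.0000]  mean=-0.2563  Neff=2.4591  idx=[5, 6, 7, 7, 7, 7, 7, 7, 7, 8, 8, 8, 8]
step 2: w=[0.9176, 0.0689, 0.0019, 0.0019, 0.0019, 0.0019, 0.0019, 0.0019, 0.0019, 0.0000, 0.0000, 0.0000, 0.0000]  mean=-1.0937  Neff=1.1809  idx=[0, 0, 0, 0, 0, 0, 0, 0, 0, 0, 0, 0, 1]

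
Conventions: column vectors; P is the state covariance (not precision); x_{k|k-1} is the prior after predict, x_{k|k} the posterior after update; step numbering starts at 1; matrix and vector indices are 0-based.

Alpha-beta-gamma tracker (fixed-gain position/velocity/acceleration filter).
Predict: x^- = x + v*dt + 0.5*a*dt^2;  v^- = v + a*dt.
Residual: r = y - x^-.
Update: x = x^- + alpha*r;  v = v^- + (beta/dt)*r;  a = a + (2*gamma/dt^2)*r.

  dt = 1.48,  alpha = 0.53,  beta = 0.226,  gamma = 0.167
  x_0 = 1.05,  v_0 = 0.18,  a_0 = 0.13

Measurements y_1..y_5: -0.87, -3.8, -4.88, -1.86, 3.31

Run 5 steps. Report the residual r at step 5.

resid = 11.9186

step 1: x_pred=1.4588  r=-2.3288  x^+=0.2245  v^+=0.0168  a^+=-0.2251
step 2: x_pred=0.0028  r=-3.8028  x^+=-2.0127  v^+=-0.8971  a^+=-0.8050
step 3: x_pred=-4.2219  r=-0.6581  x^+=-4.5707  v^+=-2.1889  a^+=-0.9053
step 4: x_pred=-8.8018  r=6.9418  x^+=-5.1226  v^+=-2.4687  a^+=0.1532
step 5: x_pred=-8.6086  r=11.9186  x^+=-2.2918  v^+=-0.4220  a^+=1.9706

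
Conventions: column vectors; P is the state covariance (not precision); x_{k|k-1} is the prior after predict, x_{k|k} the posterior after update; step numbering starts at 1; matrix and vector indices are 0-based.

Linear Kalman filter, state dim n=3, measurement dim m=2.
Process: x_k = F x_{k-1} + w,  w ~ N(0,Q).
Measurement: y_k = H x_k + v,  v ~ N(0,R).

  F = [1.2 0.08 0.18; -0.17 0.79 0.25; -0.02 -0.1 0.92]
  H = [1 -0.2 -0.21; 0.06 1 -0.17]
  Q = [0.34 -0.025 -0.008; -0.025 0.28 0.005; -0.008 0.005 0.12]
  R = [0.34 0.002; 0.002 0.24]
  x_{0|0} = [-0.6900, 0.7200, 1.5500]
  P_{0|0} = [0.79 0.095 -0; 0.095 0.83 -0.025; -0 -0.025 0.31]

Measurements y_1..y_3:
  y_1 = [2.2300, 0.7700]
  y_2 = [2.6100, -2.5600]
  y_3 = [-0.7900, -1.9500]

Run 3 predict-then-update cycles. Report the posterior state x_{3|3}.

step 1: x^-=[-0.4914, 1.0736, 1.3678]  P^-=[1.5105 -0.0350 0.0048; -0.0350 0.8048 -0.0040; 0.0048 -0.0040 0.3960]  S=[1.9118 -0.0890; -0.0890 1.0588]  K=[0.7988 0.1189; -0.0670 0.7532; -0.0439 -0.0708]  nu=[3.2234, -0.0416]  x^+=[2.0783, 0.8262, 1.2294]  P^+=[0.2927 0.0253 0.0752; 0.0253 0.1866 0.0443; 0.0752 0.0443 0.3875]
step 2: x^-=[2.7814, 0.6067, 1.0068]  P^-=[0.8138 -0.0043 0.1298; -0.0043 0.4335 0.0994; 0.1298 0.0994 0.4392]  S=[1.1461 -0.0657; -0.0657 0.6521]  K=[0.6930 0.1042; -0.0614 0.6322; 0.0184 0.0517]  nu=[0.1614, -3.1625]  x^+=[2.5638, -1.4025, 0.8464]  P^+=[0.2658 0.0298 0.1141; 0.0298 0.1634 0.0799; 0.1141 0.0799 0.4372]
step 3: x^-=[3.1167, -1.3322, 0.8676]  P^-=[0.7953 0.0224 0.1831; 0.0224 0.4308 0.1312; 0.1831 0.1312 0.4730]  S=[1.0985 -0.0540; -0.0540 0.6417]  K=[0.6907 0.1188; -0.0520 0.6343; 0.0574 0.1012]  nu=[-3.9910, -0.6573]  x^+=[0.2820, -1.5417, 0.5722]  P^+=[0.2710 0.0368 0.1360; 0.0368 0.1661 0.0950; 0.1360 0.0950 0.4634]

x_post = [0.2820, -1.5417, 0.5722]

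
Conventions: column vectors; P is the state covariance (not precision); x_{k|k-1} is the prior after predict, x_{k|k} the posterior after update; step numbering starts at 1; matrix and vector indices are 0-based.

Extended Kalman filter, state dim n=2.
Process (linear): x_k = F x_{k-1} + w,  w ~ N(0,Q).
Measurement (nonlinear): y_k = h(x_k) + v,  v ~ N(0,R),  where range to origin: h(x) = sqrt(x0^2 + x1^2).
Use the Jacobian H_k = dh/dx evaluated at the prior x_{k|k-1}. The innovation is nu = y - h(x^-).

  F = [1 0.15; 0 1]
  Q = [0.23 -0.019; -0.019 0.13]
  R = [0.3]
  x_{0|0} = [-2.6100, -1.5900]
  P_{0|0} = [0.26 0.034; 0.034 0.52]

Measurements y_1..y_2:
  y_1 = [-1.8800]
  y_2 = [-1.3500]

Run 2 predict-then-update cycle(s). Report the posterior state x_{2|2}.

step 1: x^-=[-2.8485, -1.5900]  P^-=[0.5119 0.0930; 0.0930 0.6500]  H_jac=[-0.8732 -0.4874]  S=[0.9239]  K=[-0.5329; -0.4308]  nu=[-5.1422]  x^+=[-0.1083, 0.6253]  P^+=[0.2496 -0.1191; -0.1191 0.4785]
step 2: x^-=[-0.0145, 0.6253]  P^-=[0.4546 -0.0663; -0.0663 0.6085]  H_jac=[-0.0232 0.9997]  S=[0.9115]  K=[-0.0843; 0.6691]  nu=[-1.9755]  x^+=[0.1520, -0.6965]  P^+=[0.4481 -0.0149; -0.0149 0.2004]

x_post = [0.1520, -0.6965]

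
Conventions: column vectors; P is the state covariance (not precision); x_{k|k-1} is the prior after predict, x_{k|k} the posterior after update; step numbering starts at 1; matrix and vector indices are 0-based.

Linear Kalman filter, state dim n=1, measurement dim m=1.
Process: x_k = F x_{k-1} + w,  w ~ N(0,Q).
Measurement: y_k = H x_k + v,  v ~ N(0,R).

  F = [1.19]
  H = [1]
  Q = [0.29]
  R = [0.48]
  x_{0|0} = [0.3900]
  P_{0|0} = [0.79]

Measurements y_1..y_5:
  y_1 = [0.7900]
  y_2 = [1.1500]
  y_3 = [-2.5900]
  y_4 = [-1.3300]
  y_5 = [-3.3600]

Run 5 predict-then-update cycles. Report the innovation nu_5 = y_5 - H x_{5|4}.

step 1: x^-=[0.4641]  P^-=[1.4087]  S=[1.8887]  K=[0.7459]  nu=[0.3259]  x^+=[0.7072]  P^+=[0.3580]
step 2: x^-=[0.8415]  P^-=[0.7970]  S=[1.2770]  K=[0.6241]  nu=[0.3085]  x^+=[1.0341]  P^+=[0.2996]
step 3: x^-=[1.2305]  P^-=[0.7142]  S=[1.1942]  K=[0.5981]  nu=[-3.8205]  x^+=[-1.0544]  P^+=[0.2871]
step 4: x^-=[-1.2547]  P^-=[0.6965]  S=[1.1765]  K=[0.5920]  nu=[-0.0753]  x^+=[-1.2993]  P^+=[0.2842]
step 5: x^-=[-1.5462]  P^-=[0.6924]  S=[1.1724]  K=[0.5906]  nu=[-1.8138]  x^+=[-2.6174]  P^+=[0.2835]

innov = [-1.8138]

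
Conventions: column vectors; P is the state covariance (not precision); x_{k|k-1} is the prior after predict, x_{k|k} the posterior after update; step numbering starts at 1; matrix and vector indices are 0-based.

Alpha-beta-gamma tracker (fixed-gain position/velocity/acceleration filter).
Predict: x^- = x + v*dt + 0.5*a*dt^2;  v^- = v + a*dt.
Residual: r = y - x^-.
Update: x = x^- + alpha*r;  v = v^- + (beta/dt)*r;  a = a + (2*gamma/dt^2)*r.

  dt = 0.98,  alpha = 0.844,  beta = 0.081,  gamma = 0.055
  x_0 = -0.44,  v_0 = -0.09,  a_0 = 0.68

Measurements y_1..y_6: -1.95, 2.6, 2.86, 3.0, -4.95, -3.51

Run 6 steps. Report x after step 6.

x_post = -3.1803

step 1: x_pred=-0.2017  r=-1.7483  x^+=-1.6773  v^+=0.4319  a^+=0.4798
step 2: x_pred=-1.0236  r=3.6236  x^+=2.0347  v^+=1.2016  a^+=0.8948
step 3: x_pred=3.6419  r=-0.7819  x^+=2.9820  v^+=2.0138  a^+=0.8052
step 4: x_pred=5.3422  r=-2.3422  x^+=3.3654  v^+=2.6094  a^+=0.5370
step 5: x_pred=6.1804  r=-11.1304  x^+=-3.2137  v^+=2.2156  a^+=-0.7379
step 6: x_pred=-1.3967  r=-2.1133  x^+=-3.1803  v^+=1.3178  a^+=-0.9799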